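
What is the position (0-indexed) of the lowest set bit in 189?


0b10111101. Lowest set bit at position 0

0


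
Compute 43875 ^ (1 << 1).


43875 ^ (1 << 1) = 43875 ^ 2 = 43873

43873


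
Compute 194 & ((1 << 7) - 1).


194 & 127 = 66

66


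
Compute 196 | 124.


0b11000100 | 0b1111100 = 0b11111100 = 252

252


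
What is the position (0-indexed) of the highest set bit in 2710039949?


0b10100001100001111110110110001101. Highest set bit at position 31

31


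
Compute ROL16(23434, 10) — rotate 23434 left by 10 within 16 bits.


Rotate 0b101101110001010 left by 10 (16-bit) = 0b10100101101110 = 10606

10606


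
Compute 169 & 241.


0b10101001 & 0b11110001 = 0b10100001 = 161

161


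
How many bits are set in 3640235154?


0b11011000111110011001010010010010 has 16 set bits

16


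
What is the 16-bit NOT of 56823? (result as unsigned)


~0b1101110111110111 = 0b10001000001000 = 8712 (16-bit unsigned)

8712


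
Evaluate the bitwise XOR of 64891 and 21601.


0b1111110101111011 ^ 0b101010001100001 = 0b1010100100011010 = 43290

43290


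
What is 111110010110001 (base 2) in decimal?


111110010110001 in decimal = 31921

31921


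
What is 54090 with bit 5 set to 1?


54090 | (1 << 5) = 54090 | 32 = 54122

54122


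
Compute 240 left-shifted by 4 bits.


0b11110000 << 4 = 0b111100000000 = 3840

3840


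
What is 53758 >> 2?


0b1101000111111110 >> 2 = 0b11010001111111 = 13439

13439


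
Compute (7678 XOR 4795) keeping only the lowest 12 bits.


Step 1: 7678 ^ 4795 = 3909
Step 2: 3909 & 4095 = 3909

3909


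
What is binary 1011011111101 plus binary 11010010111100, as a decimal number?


1011011111101 + 11010010111100 = 100101110111001 = 19385

19385


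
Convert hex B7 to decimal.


B7 hex = 183 decimal

183


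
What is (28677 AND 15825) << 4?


Step 1: 28677 & 15825 = 12289
Step 2: 12289 << 4 = 196624

196624


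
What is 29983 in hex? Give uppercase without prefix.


29983 = 751F hex

751F


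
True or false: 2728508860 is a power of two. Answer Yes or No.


0b10100010101000011011110110111100. Multiple bits set => No

No


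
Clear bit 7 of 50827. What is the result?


50827 & ~(1 << 7) = 50699

50699


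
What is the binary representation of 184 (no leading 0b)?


184 = 10111000 in binary

10111000


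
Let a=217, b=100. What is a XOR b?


217 ^ 100 = 189

189


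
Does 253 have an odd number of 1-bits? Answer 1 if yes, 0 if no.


0b11111101 has 7 ones => parity 1

1


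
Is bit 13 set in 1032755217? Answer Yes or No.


0b111101100011101001100000010001, bit 13 = 0. No

No


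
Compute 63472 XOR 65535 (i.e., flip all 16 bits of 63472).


63472 ^ 65535 = 2063

2063


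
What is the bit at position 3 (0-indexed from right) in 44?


0b101100, position 3 = 1

1


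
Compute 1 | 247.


0b1 | 0b11110111 = 0b11110111 = 247

247


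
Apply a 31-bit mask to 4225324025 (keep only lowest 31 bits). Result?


4225324025 & 2147483647 = 2077840377

2077840377


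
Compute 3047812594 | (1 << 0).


3047812594 | (1 << 0) = 3047812594 | 1 = 3047812595

3047812595


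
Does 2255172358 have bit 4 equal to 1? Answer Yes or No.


0b10000110011010110011001100000110, bit 4 = 0. No

No


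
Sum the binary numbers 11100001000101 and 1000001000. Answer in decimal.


11100001000101 + 1000001000 = 11101001001101 = 14925

14925


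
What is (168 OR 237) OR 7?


Step 1: 168 | 237 = 237
Step 2: 237 | 7 = 239

239


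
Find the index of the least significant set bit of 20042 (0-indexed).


0b100111001001010. Lowest set bit at position 1

1


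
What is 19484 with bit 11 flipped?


19484 ^ (1 << 11) = 19484 ^ 2048 = 17436

17436


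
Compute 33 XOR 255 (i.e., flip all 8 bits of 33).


33 ^ 255 = 222

222


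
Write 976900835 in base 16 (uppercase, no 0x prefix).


976900835 = 3A3A52E3 hex

3A3A52E3


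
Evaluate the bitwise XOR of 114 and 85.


0b1110010 ^ 0b1010101 = 0b100111 = 39

39


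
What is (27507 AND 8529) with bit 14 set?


Step 1: 27507 & 8529 = 8529
Step 2: 8529 | (1 << 14) = 8529 | 16384 = 24913

24913


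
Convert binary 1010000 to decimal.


1010000 in decimal = 80

80


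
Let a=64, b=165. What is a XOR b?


64 ^ 165 = 229

229


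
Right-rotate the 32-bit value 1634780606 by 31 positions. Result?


Rotate 0b1100001011100001100010110111110 right by 31 (32-bit) = 0b11000010111000011000101101111100 = 3269561212

3269561212


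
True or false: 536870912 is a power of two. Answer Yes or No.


0b100000000000000000000000000000. Only one bit set => Yes

Yes


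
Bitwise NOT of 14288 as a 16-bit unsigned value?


~0b11011111010000 = 0b1100100000101111 = 51247 (16-bit unsigned)

51247


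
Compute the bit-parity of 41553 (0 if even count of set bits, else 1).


0b1010001001010001 has 6 ones => parity 0

0


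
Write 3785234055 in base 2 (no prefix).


3785234055 = 11100001100111100001011010000111 in binary

11100001100111100001011010000111


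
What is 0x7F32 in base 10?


7F32 hex = 32562 decimal

32562


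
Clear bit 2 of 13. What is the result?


13 & ~(1 << 2) = 9

9


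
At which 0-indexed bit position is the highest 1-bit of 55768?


0b1101100111011000. Highest set bit at position 15

15


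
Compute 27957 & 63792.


0b110110100110101 & 0b1111100100110000 = 0b110100100110000 = 26928

26928


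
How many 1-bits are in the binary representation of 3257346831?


0b11000010001001110010101100001111 has 15 set bits

15


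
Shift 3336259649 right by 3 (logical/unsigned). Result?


0b11000110110110110100100001000001 >> 3 = 0b11000110110110110100100001000 = 417032456

417032456


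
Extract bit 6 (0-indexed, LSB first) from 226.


0b11100010, position 6 = 1

1


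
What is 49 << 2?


0b110001 << 2 = 0b11000100 = 196

196


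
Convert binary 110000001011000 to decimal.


110000001011000 in decimal = 24664

24664


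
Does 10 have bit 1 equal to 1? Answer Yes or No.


0b1010, bit 1 = 1. Yes

Yes


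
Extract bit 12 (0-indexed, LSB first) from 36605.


0b1000111011111101, position 12 = 0

0


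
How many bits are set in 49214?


0b1100000000111110 has 7 set bits

7


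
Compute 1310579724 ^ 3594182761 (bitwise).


0b1001110000111011101110000001100 ^ 0b11010110001110101110000001101001 = 0b10011000001001110011110001100101 = 2552708197

2552708197


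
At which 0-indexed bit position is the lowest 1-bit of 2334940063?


0b10001011001011000101101110011111. Lowest set bit at position 0

0


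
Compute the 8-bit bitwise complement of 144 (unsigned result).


~0b10010000 = 0b1101111 = 111 (8-bit unsigned)

111


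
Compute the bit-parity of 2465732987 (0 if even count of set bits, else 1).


0b10010010111110000001100101111011 has 17 ones => parity 1

1


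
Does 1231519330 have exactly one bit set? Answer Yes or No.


0b1001001011001110111111001100010. Multiple bits set => No

No


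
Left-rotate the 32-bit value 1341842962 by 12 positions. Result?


Rotate 0b1001111111110101110011000010010 left by 12 (32-bit) = 0b10101110011000010010010011111111 = 2925602047

2925602047


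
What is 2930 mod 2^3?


2930 & 7 = 2

2


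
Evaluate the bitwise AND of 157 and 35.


0b10011101 & 0b100011 = 0b1 = 1

1


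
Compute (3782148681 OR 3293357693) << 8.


Step 1: 3782148681 | 3293357693 = 3849299581
Step 2: 3849299581 << 8 = 985420692736

985420692736


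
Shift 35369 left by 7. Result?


0b1000101000101001 << 7 = 0b10001010001010010000000 = 4527232

4527232


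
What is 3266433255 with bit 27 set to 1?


3266433255 | (1 << 27) = 3266433255 | 134217728 = 3400650983

3400650983


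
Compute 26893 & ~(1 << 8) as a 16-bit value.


26893 & ~(1 << 8) = 26637

26637


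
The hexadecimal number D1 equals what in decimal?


D1 hex = 209 decimal

209


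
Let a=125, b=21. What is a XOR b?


125 ^ 21 = 104

104


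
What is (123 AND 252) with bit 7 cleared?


Step 1: 123 & 252 = 120
Step 2: 120 & ~(1 << 7) = 120

120


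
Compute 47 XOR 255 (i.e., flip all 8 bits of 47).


47 ^ 255 = 208

208


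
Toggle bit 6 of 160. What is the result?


160 ^ (1 << 6) = 160 ^ 64 = 224

224


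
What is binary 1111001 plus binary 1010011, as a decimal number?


1111001 + 1010011 = 11001100 = 204

204


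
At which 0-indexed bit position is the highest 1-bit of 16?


0b10000. Highest set bit at position 4

4


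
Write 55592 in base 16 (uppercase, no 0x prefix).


55592 = D928 hex

D928


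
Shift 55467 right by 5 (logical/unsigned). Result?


0b1101100010101011 >> 5 = 0b11011000101 = 1733

1733


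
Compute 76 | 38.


0b1001100 | 0b100110 = 0b1101110 = 110

110


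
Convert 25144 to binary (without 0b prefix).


25144 = 110001000111000 in binary

110001000111000


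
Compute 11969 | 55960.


0b10111011000001 | 0b1101101010011000 = 0b1111111011011001 = 65241

65241


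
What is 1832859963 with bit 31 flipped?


1832859963 ^ (1 << 31) = 1832859963 ^ 2147483648 = 3980343611

3980343611


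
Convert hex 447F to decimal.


447F hex = 17535 decimal

17535


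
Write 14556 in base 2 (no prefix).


14556 = 11100011011100 in binary

11100011011100


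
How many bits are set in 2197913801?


0b10000011000000011000000011001001 has 9 set bits

9


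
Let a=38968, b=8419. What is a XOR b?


38968 ^ 8419 = 47323

47323


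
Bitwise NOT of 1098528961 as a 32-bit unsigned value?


~0b1000001011110100011100011000001 = 0b10111110100001011100011100111110 = 3196438334 (32-bit unsigned)

3196438334


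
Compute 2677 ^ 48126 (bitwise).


0b101001110101 ^ 0b1011101111111110 = 0b1011000110001011 = 45451

45451


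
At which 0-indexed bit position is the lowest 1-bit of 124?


0b1111100. Lowest set bit at position 2

2


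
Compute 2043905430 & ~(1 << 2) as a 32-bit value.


2043905430 & ~(1 << 2) = 2043905426

2043905426


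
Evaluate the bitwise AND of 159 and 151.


0b10011111 & 0b10010111 = 0b10010111 = 151

151


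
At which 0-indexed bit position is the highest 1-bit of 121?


0b1111001. Highest set bit at position 6

6


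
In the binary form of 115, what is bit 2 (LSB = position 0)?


0b1110011, position 2 = 0

0


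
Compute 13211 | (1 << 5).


13211 | (1 << 5) = 13211 | 32 = 13243

13243


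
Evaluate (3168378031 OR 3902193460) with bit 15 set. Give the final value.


Step 1: 3168378031 | 3902193460 = 4242522047
Step 2: 4242522047 | (1 << 15) = 4242522047 | 32768 = 4242522047

4242522047


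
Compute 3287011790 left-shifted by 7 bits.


0b11000011111010111101000111001110 << 7 = 0b110000111110101111010001110011100000000 = 420737509120

420737509120


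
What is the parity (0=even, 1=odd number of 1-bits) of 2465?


0b100110100001 has 5 ones => parity 1

1


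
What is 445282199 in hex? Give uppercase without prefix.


445282199 = 1A8A7797 hex

1A8A7797


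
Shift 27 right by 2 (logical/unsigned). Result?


0b11011 >> 2 = 0b110 = 6

6


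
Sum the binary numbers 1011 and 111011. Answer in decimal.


1011 + 111011 = 1000110 = 70

70


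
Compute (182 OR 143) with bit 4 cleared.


Step 1: 182 | 143 = 191
Step 2: 191 & ~(1 << 4) = 175

175


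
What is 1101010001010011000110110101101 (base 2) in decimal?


1101010001010011000110110101101 in decimal = 1781108141

1781108141


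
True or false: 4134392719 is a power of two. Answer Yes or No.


0b11110110011011011101001110001111. Multiple bits set => No

No


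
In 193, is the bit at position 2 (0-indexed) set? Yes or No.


0b11000001, bit 2 = 0. No

No


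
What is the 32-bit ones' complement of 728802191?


728802191 ^ 4294967295 = 3566165104

3566165104


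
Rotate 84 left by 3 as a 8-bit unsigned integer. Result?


Rotate 0b1010100 left by 3 (8-bit) = 0b10100010 = 162

162


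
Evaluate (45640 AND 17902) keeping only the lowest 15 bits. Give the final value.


Step 1: 45640 & 17902 = 72
Step 2: 72 & 32767 = 72

72


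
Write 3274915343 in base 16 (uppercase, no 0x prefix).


3274915343 = C3333E0F hex

C3333E0F


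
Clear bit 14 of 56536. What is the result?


56536 & ~(1 << 14) = 40152

40152


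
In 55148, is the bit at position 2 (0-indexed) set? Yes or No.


0b1101011101101100, bit 2 = 1. Yes

Yes


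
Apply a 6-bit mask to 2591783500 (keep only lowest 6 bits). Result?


2591783500 & 63 = 12

12


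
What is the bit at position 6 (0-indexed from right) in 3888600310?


0b11100111110001110101010011110110, position 6 = 1

1


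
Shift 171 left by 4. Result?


0b10101011 << 4 = 0b101010110000 = 2736

2736


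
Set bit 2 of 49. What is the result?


49 | (1 << 2) = 49 | 4 = 53

53


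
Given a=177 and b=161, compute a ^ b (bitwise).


177 ^ 161 = 16

16


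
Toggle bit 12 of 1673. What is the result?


1673 ^ (1 << 12) = 1673 ^ 4096 = 5769

5769


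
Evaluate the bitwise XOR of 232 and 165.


0b11101000 ^ 0b10100101 = 0b1001101 = 77

77


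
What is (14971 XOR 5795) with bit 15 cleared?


Step 1: 14971 ^ 5795 = 11480
Step 2: 11480 & ~(1 << 15) = 11480

11480


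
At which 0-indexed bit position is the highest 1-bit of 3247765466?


0b11000001100101001111011111011010. Highest set bit at position 31

31


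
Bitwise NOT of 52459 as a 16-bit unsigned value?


~0b1100110011101011 = 0b11001100010100 = 13076 (16-bit unsigned)

13076


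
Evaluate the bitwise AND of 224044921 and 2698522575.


0b1101010110101010011101111001 & 0b10100000110110000010111111001111 = 0b10110000010011101001001 = 5777225

5777225


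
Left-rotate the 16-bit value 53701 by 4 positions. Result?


Rotate 0b1101000111000101 left by 4 (16-bit) = 0b1110001011101 = 7261

7261


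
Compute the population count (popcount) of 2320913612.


0b10001010010101100101010011001100 has 14 set bits

14


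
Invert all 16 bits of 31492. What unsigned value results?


31492 ^ 65535 = 34043

34043


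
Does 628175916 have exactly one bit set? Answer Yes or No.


0b100101011100010011010000101100. Multiple bits set => No

No


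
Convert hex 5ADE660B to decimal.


5ADE660B hex = 1524524555 decimal

1524524555


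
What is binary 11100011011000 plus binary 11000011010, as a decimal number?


11100011011000 + 11000011010 = 11111011110010 = 16114

16114


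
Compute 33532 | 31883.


0b1000001011111100 | 0b111110010001011 = 0b1111111011111111 = 65279

65279


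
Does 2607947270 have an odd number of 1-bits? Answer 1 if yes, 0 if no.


0b10011011011100100001111000000110 has 15 ones => parity 1

1


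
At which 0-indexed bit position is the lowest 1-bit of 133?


0b10000101. Lowest set bit at position 0

0


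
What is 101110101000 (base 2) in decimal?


101110101000 in decimal = 2984

2984


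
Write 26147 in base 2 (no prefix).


26147 = 110011000100011 in binary

110011000100011


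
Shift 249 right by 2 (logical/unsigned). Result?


0b11111001 >> 2 = 0b111110 = 62

62


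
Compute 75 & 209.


0b1001011 & 0b11010001 = 0b1000001 = 65

65


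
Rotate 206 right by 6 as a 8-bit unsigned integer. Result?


Rotate 0b11001110 right by 6 (8-bit) = 0b111011 = 59

59


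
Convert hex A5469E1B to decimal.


A5469E1B hex = 2772868635 decimal

2772868635


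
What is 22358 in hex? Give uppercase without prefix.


22358 = 5756 hex

5756


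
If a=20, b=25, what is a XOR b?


20 ^ 25 = 13

13


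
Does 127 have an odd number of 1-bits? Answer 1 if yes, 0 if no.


0b1111111 has 7 ones => parity 1

1


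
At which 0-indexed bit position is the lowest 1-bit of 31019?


0b111100100101011. Lowest set bit at position 0

0


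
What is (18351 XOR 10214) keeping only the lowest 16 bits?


Step 1: 18351 ^ 10214 = 24649
Step 2: 24649 & 65535 = 24649

24649


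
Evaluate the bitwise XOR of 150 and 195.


0b10010110 ^ 0b11000011 = 0b1010101 = 85

85


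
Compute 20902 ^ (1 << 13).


20902 ^ (1 << 13) = 20902 ^ 8192 = 29094

29094


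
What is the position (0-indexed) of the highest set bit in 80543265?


0b100110011001111111000100001. Highest set bit at position 26

26


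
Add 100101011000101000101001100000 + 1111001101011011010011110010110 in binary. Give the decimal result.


100101011000101000101001100000 + 1111001101011011010011110010110 = 10011111000100000011000111110110 = 2668638710

2668638710


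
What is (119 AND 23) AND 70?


Step 1: 119 & 23 = 23
Step 2: 23 & 70 = 6

6


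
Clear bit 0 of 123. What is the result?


123 & ~(1 << 0) = 122

122


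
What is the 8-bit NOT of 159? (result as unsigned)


~0b10011111 = 0b1100000 = 96 (8-bit unsigned)

96


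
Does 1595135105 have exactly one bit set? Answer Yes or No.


0b1011111000100111101010010000001. Multiple bits set => No

No


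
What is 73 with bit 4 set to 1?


73 | (1 << 4) = 73 | 16 = 89

89


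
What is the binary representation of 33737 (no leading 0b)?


33737 = 1000001111001001 in binary

1000001111001001


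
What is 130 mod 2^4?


130 & 15 = 2

2


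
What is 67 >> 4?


0b1000011 >> 4 = 0b100 = 4

4


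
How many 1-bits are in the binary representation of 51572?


0b1100100101110100 has 8 set bits

8


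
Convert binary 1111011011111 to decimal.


1111011011111 in decimal = 7903

7903


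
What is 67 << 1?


0b1000011 << 1 = 0b10000110 = 134

134


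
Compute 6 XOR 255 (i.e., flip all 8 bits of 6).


6 ^ 255 = 249

249


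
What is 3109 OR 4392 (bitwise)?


0b110000100101 | 0b1000100101000 = 0b1110100101101 = 7469

7469


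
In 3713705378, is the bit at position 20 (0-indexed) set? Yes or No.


0b11011101010110101010010110100010, bit 20 = 1. Yes

Yes


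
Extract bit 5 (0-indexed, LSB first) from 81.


0b1010001, position 5 = 0

0


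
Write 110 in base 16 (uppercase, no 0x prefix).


110 = 6E hex

6E


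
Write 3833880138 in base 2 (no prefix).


3833880138 = 11100100100001000101111001001010 in binary

11100100100001000101111001001010


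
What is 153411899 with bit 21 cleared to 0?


153411899 & ~(1 << 21) = 151314747

151314747


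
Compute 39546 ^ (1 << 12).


39546 ^ (1 << 12) = 39546 ^ 4096 = 35450

35450


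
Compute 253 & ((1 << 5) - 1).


253 & 31 = 29

29


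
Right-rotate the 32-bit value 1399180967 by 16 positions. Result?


Rotate 0b1010011011001011100111010100111 right by 16 (32-bit) = 0b11001110101001110101001101100101 = 3467072357

3467072357


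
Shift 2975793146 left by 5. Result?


0b10110001010111101111111111111010 << 5 = 0b1011000101011110111111111111101000000 = 95225380672

95225380672


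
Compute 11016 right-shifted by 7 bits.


0b10101100001000 >> 7 = 0b1010110 = 86

86


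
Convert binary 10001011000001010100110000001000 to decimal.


10001011000001010100110000001000 in decimal = 2332380168

2332380168


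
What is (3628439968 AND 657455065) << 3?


Step 1: 3628439968 & 657455065 = 364928
Step 2: 364928 << 3 = 2919424

2919424


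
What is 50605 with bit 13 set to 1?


50605 | (1 << 13) = 50605 | 8192 = 58797

58797


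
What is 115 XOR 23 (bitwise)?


0b1110011 ^ 0b10111 = 0b1100100 = 100

100


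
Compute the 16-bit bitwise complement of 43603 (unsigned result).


~0b1010101001010011 = 0b101010110101100 = 21932 (16-bit unsigned)

21932


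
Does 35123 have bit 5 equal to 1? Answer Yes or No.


0b1000100100110011, bit 5 = 1. Yes

Yes


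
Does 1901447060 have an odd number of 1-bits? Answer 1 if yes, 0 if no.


0b1110001010101011100011110010100 has 16 ones => parity 0

0


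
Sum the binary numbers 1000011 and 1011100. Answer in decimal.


1000011 + 1011100 = 10011111 = 159

159


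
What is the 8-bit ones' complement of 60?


60 ^ 255 = 195

195


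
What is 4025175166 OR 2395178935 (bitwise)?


0b11101111111010110100110001111110 | 0b10001110110000111000011110110111 = 0b11101111111010111100111111111111 = 4025208831

4025208831


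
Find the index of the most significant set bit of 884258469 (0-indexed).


0b110100101101001011011010100101. Highest set bit at position 29

29


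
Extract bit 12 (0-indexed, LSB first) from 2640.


0b101001010000, position 12 = 0

0


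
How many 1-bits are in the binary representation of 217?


0b11011001 has 5 set bits

5


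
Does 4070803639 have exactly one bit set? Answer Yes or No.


0b11110010101000111000100010110111. Multiple bits set => No

No


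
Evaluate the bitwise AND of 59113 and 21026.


0b1110011011101001 & 0b101001000100010 = 0b100001000100000 = 16928

16928


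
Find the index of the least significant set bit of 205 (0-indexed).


0b11001101. Lowest set bit at position 0

0


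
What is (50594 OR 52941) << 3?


Step 1: 50594 | 52941 = 53231
Step 2: 53231 << 3 = 425848

425848


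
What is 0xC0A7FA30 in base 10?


C0A7FA30 hex = 3232234032 decimal

3232234032


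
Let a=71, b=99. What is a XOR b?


71 ^ 99 = 36

36


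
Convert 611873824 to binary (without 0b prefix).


611873824 = 100100011110000111010000100000 in binary

100100011110000111010000100000


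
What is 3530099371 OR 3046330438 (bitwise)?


0b11010010011010010000101010101011 | 0b10110101100100110101000001000110 = 0b11110111111110110101101011101111 = 4160445167

4160445167


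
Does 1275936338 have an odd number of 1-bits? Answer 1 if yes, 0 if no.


0b1001100000011010011111001010010 has 14 ones => parity 0

0


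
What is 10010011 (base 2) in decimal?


10010011 in decimal = 147

147


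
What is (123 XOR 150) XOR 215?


Step 1: 123 ^ 150 = 237
Step 2: 237 ^ 215 = 58

58


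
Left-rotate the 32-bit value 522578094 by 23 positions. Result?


Rotate 0b11111001001011110100010101110 left by 23 (32-bit) = 0b1010111000011111001001011110100 = 1460638452

1460638452


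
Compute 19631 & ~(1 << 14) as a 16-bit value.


19631 & ~(1 << 14) = 3247

3247


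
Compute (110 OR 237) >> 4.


Step 1: 110 | 237 = 239
Step 2: 239 >> 4 = 14

14


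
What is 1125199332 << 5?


0b1000011000100010010110111100100 << 5 = 0b100001100010001001011011110010000000 = 36006378624

36006378624


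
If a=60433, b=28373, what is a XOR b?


60433 ^ 28373 = 33476

33476


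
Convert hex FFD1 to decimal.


FFD1 hex = 65489 decimal

65489


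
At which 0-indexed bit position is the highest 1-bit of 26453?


0b110011101010101. Highest set bit at position 14

14


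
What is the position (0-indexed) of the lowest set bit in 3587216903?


0b11010101110100001001011000000111. Lowest set bit at position 0

0


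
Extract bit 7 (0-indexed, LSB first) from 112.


0b1110000, position 7 = 0

0


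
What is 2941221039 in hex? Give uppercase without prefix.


2941221039 = AF4F78AF hex

AF4F78AF


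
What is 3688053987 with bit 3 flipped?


3688053987 ^ (1 << 3) = 3688053987 ^ 8 = 3688053995

3688053995


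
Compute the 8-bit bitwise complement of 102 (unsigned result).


~0b1100110 = 0b10011001 = 153 (8-bit unsigned)

153


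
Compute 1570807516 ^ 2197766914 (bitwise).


0b1011101101000001001111011011100 ^ 0b10000010111111110100001100000010 = 0b11011111010111111101110111011110 = 3747601886

3747601886


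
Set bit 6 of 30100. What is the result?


30100 | (1 << 6) = 30100 | 64 = 30164

30164


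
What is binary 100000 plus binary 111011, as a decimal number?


100000 + 111011 = 1011011 = 91

91


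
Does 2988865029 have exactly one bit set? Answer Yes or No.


0b10110010001001100111011000000101. Multiple bits set => No

No


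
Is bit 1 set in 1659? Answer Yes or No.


0b11001111011, bit 1 = 1. Yes

Yes


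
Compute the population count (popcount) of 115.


0b1110011 has 5 set bits

5


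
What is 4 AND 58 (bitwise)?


0b100 & 0b111010 = 0b0 = 0

0


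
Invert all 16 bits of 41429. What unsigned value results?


41429 ^ 65535 = 24106

24106


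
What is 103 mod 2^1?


103 & 1 = 1

1


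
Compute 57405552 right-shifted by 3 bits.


0b11011010111111000001110000 >> 3 = 0b11011010111111000001110 = 7175694

7175694


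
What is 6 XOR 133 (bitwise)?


0b110 ^ 0b10000101 = 0b10000011 = 131

131


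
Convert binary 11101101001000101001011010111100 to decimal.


11101101001000101001011010111100 in decimal = 3978467004

3978467004


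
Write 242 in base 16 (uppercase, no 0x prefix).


242 = F2 hex

F2


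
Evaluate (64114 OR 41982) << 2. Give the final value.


Step 1: 64114 | 41982 = 64510
Step 2: 64510 << 2 = 258040

258040


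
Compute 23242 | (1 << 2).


23242 | (1 << 2) = 23242 | 4 = 23246

23246


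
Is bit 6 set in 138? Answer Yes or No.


0b10001010, bit 6 = 0. No

No


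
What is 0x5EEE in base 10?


5EEE hex = 24302 decimal

24302


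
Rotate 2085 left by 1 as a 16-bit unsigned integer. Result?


Rotate 0b100000100101 left by 1 (16-bit) = 0b1000001001010 = 4170

4170


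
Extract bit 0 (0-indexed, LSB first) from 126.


0b1111110, position 0 = 0

0


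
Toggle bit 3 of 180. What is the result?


180 ^ (1 << 3) = 180 ^ 8 = 188

188


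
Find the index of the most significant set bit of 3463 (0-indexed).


0b110110000111. Highest set bit at position 11

11


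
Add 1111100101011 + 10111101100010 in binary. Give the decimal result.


1111100101011 + 10111101100010 = 100111010001101 = 20109

20109


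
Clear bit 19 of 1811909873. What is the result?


1811909873 & ~(1 << 19) = 1811385585

1811385585


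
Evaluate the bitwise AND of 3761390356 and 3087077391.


0b11100000001100100100001100010100 & 0b10111000000000010001000000001111 = 0b10100000000000000000000000000100 = 2684354564

2684354564


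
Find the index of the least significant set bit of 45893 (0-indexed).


0b1011001101000101. Lowest set bit at position 0

0


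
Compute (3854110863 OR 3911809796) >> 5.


Step 1: 3854110863 | 3911809796 = 3988355983
Step 2: 3988355983 >> 5 = 124636124

124636124


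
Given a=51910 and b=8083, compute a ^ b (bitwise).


51910 ^ 8083 = 54613

54613


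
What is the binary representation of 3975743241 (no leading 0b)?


3975743241 = 11101100111110010000011100001001 in binary

11101100111110010000011100001001


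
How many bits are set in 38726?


0b1001011101000110 has 8 set bits

8


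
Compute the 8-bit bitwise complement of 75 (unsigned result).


~0b1001011 = 0b10110100 = 180 (8-bit unsigned)

180


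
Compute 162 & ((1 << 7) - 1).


162 & 127 = 34

34


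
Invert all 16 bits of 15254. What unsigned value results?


15254 ^ 65535 = 50281

50281


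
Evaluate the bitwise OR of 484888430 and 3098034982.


0b11100111001101100111101101110 | 0b10111000101010000100001100100110 = 0b10111100111011101100111101101110 = 3169767278

3169767278


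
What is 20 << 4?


0b10100 << 4 = 0b101000000 = 320

320


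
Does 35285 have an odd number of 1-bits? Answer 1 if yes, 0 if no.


0b1000100111010101 has 8 ones => parity 0

0


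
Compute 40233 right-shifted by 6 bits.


0b1001110100101001 >> 6 = 0b1001110100 = 628

628


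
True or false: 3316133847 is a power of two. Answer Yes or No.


0b11000101101010000010111111010111. Multiple bits set => No

No


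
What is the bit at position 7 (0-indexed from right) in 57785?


0b1110000110111001, position 7 = 1

1


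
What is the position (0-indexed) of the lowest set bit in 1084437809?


0b1000000101000110011010100110001. Lowest set bit at position 0

0


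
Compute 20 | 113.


0b10100 | 0b1110001 = 0b1110101 = 117

117


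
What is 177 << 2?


0b10110001 << 2 = 0b1011000100 = 708

708


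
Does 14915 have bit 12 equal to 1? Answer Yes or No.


0b11101001000011, bit 12 = 1. Yes

Yes


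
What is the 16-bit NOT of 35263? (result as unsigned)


~0b1000100110111111 = 0b111011001000000 = 30272 (16-bit unsigned)

30272


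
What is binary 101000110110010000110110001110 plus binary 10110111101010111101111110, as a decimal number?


101000110110010000110110001110 + 10110111101010111101111110 = 101011101101111011110100001100 = 733461772

733461772


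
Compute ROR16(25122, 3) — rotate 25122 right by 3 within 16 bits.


Rotate 0b110001000100010 right by 3 (16-bit) = 0b100110001000100 = 19524

19524


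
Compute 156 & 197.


0b10011100 & 0b11000101 = 0b10000100 = 132

132


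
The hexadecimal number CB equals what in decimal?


CB hex = 203 decimal

203


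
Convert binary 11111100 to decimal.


11111100 in decimal = 252

252


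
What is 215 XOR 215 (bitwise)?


0b11010111 ^ 0b11010111 = 0b0 = 0

0


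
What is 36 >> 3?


0b100100 >> 3 = 0b100 = 4

4


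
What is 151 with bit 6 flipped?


151 ^ (1 << 6) = 151 ^ 64 = 215

215


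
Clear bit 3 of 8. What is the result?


8 & ~(1 << 3) = 0

0


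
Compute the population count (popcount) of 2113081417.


0b1111101111100110001000001001001 has 16 set bits

16


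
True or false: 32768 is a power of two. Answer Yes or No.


0b1000000000000000. Only one bit set => Yes

Yes


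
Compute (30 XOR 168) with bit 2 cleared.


Step 1: 30 ^ 168 = 182
Step 2: 182 & ~(1 << 2) = 178

178


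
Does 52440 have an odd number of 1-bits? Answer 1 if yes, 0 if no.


0b1100110011011000 has 8 ones => parity 0

0


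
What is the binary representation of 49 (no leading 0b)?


49 = 110001 in binary

110001


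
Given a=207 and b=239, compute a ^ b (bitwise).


207 ^ 239 = 32

32


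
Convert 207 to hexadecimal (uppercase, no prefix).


207 = CF hex

CF


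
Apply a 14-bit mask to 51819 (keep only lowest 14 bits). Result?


51819 & 16383 = 2667

2667


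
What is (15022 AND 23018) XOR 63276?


Step 1: 15022 & 23018 = 6314
Step 2: 6314 ^ 63276 = 61318

61318


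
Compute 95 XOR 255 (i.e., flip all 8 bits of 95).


95 ^ 255 = 160

160


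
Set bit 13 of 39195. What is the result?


39195 | (1 << 13) = 39195 | 8192 = 47387

47387


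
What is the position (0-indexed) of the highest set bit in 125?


0b1111101. Highest set bit at position 6

6


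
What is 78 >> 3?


0b1001110 >> 3 = 0b1001 = 9

9


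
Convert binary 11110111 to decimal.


11110111 in decimal = 247

247


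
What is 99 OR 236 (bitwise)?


0b1100011 | 0b11101100 = 0b11101111 = 239

239


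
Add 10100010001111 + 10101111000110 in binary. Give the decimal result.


10100010001111 + 10101111000110 = 101010001010101 = 21589

21589


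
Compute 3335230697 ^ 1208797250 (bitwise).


0b11000110110010111001010011101001 ^ 0b1001000000011001100100001000010 = 0b10001110110001110101110010101011 = 2395430059

2395430059


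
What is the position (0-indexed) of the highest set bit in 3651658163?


0b11011001101001111110000110110011. Highest set bit at position 31

31


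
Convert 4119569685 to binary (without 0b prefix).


4119569685 = 11110101100010111010010100010101 in binary

11110101100010111010010100010101


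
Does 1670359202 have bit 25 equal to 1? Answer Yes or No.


0b1100011100011111010100010100010, bit 25 = 1. Yes

Yes


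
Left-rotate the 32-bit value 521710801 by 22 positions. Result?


Rotate 0b11111000110001010110011010001 left by 22 (32-bit) = 0b110100010001111100011000101011 = 877119019

877119019


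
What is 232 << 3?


0b11101000 << 3 = 0b11101000000 = 1856

1856


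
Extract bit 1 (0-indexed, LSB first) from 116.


0b1110100, position 1 = 0

0


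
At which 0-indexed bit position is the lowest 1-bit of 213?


0b11010101. Lowest set bit at position 0

0


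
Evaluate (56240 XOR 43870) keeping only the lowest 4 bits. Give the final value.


Step 1: 56240 ^ 43870 = 28910
Step 2: 28910 & 15 = 14

14


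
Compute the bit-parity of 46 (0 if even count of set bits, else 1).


0b101110 has 4 ones => parity 0

0


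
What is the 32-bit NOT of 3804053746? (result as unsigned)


~0b11100010101111010100000011110010 = 0b11101010000101011111100001101 = 490913549 (32-bit unsigned)

490913549


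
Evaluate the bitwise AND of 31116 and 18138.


0b111100110001100 & 0b100011011011010 = 0b100000010001000 = 16520

16520


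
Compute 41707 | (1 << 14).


41707 | (1 << 14) = 41707 | 16384 = 58091

58091


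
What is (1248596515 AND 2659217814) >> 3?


Step 1: 1248596515 & 2659217814 = 167776258
Step 2: 167776258 >> 3 = 20972032

20972032


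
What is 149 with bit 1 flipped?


149 ^ (1 << 1) = 149 ^ 2 = 151

151


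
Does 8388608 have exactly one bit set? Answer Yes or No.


0b100000000000000000000000. Only one bit set => Yes

Yes


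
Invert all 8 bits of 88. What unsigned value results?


88 ^ 255 = 167

167


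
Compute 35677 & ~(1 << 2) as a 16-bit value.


35677 & ~(1 << 2) = 35673

35673


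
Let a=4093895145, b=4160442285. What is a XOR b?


4093895145 ^ 4160442285 = 66629188

66629188


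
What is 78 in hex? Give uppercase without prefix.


78 = 4E hex

4E


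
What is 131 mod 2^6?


131 & 63 = 3

3


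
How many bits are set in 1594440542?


0b1011111000010010011101101011110 has 18 set bits

18


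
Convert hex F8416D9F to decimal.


F8416D9F hex = 4165037471 decimal

4165037471


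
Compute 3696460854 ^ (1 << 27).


3696460854 ^ (1 << 27) = 3696460854 ^ 134217728 = 3562243126

3562243126


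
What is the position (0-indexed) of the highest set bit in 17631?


0b100010011011111. Highest set bit at position 14

14


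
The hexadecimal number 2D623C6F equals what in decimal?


2D623C6F hex = 761412719 decimal

761412719


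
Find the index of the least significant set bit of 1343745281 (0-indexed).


0b1010000000101111110110100000001. Lowest set bit at position 0

0


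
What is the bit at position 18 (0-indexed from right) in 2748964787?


0b10100011110110011101111110110011, position 18 = 0

0


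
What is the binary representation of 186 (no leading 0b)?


186 = 10111010 in binary

10111010


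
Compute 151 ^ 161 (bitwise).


0b10010111 ^ 0b10100001 = 0b110110 = 54

54


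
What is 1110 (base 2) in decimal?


1110 in decimal = 14

14


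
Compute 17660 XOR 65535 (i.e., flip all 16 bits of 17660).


17660 ^ 65535 = 47875

47875


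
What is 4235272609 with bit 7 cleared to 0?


4235272609 & ~(1 << 7) = 4235272481

4235272481


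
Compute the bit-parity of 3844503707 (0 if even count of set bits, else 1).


0b11100101001001100111100010011011 has 17 ones => parity 1

1


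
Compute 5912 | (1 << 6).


5912 | (1 << 6) = 5912 | 64 = 5976

5976


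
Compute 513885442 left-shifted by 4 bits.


0b11110101000010100010100000010 << 4 = 0b111101010000101000101000000100000 = 8222167072

8222167072


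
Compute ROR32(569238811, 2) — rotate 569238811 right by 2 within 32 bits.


Rotate 0b100001111011011110010100011011 right by 2 (32-bit) = 0b11001000011110110111100101000110 = 3363535174

3363535174


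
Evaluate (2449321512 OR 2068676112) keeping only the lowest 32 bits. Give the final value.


Step 1: 2449321512 | 2068676112 = 4227726904
Step 2: 4227726904 & 4294967295 = 4227726904

4227726904


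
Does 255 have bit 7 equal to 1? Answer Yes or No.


0b11111111, bit 7 = 1. Yes

Yes


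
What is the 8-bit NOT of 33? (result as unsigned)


~0b100001 = 0b11011110 = 222 (8-bit unsigned)

222


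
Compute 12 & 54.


0b1100 & 0b110110 = 0b100 = 4

4


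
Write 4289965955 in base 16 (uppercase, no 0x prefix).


4289965955 = FFB3AF83 hex

FFB3AF83


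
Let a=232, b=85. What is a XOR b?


232 ^ 85 = 189

189


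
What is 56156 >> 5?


0b1101101101011100 >> 5 = 0b11011011010 = 1754

1754


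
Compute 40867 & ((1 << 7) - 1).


40867 & 127 = 35

35


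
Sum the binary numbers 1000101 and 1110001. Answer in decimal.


1000101 + 1110001 = 10110110 = 182

182


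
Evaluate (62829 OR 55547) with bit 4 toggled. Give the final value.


Step 1: 62829 | 55547 = 65023
Step 2: 65023 ^ (1 << 4) = 65023 ^ 16 = 65007

65007


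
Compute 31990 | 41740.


0b111110011110110 | 0b1010001100001100 = 0b1111111111111110 = 65534

65534


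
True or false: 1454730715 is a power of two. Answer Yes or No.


0b1010110101101010110110111011011. Multiple bits set => No

No


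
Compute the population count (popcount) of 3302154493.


0b11000100110100101110000011111101 has 17 set bits

17


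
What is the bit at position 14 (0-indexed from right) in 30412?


0b111011011001100, position 14 = 1

1


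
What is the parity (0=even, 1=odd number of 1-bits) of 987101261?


0b111010110101011111100001001101 has 18 ones => parity 0

0


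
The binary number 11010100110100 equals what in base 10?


11010100110100 in decimal = 13620

13620


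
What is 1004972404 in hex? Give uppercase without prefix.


1004972404 = 3BE6A974 hex

3BE6A974


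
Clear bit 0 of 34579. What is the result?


34579 & ~(1 << 0) = 34578

34578


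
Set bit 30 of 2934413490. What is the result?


2934413490 | (1 << 30) = 2934413490 | 1073741824 = 4008155314

4008155314


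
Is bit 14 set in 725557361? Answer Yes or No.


0b101011001111110010000001110001, bit 14 = 0. No

No


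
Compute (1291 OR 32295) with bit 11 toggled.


Step 1: 1291 | 32295 = 32559
Step 2: 32559 ^ (1 << 11) = 32559 ^ 2048 = 30511

30511


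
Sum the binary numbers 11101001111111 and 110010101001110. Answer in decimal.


11101001111111 + 110010101001110 = 1001111111001101 = 40909

40909


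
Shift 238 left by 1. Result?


0b11101110 << 1 = 0b111011100 = 476

476


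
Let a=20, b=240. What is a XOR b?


20 ^ 240 = 228

228


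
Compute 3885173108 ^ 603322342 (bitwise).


0b11100111100100110000100101110100 ^ 0b100011111101011111011111100110 = 0b11000100011001101111111010010010 = 3295084178

3295084178


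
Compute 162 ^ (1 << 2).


162 ^ (1 << 2) = 162 ^ 4 = 166

166


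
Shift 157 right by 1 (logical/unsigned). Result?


0b10011101 >> 1 = 0b1001110 = 78

78


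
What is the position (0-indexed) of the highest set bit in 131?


0b10000011. Highest set bit at position 7

7


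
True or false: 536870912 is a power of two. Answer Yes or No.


0b100000000000000000000000000000. Only one bit set => Yes

Yes


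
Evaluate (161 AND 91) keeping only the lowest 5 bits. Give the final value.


Step 1: 161 & 91 = 1
Step 2: 1 & 31 = 1

1


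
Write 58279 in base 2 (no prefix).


58279 = 1110001110100111 in binary

1110001110100111
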